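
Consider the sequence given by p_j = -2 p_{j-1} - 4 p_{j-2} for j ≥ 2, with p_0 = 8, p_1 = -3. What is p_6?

p_2 = -2·(-3) - 4·8 = -26
p_3 = -2·(-26) - 4·(-3) = 64
p_4 = -2·64 - 4·(-26) = -24
p_5 = -2·(-24) - 4·64 = -208
p_6 = -2·(-208) - 4·(-24) = 512

512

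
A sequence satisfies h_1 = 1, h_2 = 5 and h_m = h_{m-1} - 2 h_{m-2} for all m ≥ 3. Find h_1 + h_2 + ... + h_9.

h_3 = 5 - 2*1 = 3
h_4 = 3 - 2*5 = -7
h_5 = (-7) - 2*3 = -13
h_6 = (-13) - 2*(-7) = 1
h_7 = 1 - 2*(-13) = 27
h_8 = 27 - 2*1 = 25
h_9 = 25 - 2*27 = -29
Sum = 1 + 5 + 3 + (-7) + (-13) + 1 + 27 + 25 + (-29) = 13

13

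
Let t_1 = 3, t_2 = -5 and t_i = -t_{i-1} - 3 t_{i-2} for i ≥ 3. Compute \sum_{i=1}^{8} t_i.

106

t_3 = -(-5) - 3(3) = -4
t_4 = -(-4) - 3(-5) = 19
t_5 = -19 - 3(-4) = -7
t_6 = -(-7) - 3(19) = -50
t_7 = -(-50) - 3(-7) = 71
t_8 = -71 - 3(-50) = 79
Sum = 3 + (-5) + (-4) + 19 + (-7) + (-50) + 71 + 79 = 106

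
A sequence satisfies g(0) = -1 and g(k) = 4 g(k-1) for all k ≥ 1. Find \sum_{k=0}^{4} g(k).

g(1) = 4·(-1) = -4
g(2) = 4·(-4) = -16
g(3) = 4·(-16) = -64
g(4) = 4·(-64) = -256
Sum = (-1) + (-4) + (-16) + (-64) + (-256) = -341

-341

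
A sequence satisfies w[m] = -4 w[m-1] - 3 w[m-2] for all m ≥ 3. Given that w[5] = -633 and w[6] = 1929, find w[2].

Rearranging, w[m-2] = (w[m] + 4 w[m-1]) / -3.
w[4] = (1929 + 4(-633)) / -3 = -603/-3 = 201
w[3] = (-633 + 4(201)) / -3 = 171/-3 = -57
w[2] = (201 + 4(-57)) / -3 = -27/-3 = 9

9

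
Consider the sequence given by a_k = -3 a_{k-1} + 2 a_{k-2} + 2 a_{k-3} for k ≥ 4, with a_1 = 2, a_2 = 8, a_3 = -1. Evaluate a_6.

a_4 = -3·(-1) + 2·8 + 2·2 = 23
a_5 = -3·23 + 2·(-1) + 2·8 = -55
a_6 = -3·(-55) + 2·23 + 2·(-1) = 209

209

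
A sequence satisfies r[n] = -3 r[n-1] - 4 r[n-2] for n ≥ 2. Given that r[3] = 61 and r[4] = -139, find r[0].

8

Rearranging, r[n-2] = (r[n] + 3 r[n-1]) / -4.
r[2] = (-139 + 3·61) / -4 = 44/-4 = -11
r[1] = (61 + 3·(-11)) / -4 = 28/-4 = -7
r[0] = (-11 + 3·(-7)) / -4 = -32/-4 = 8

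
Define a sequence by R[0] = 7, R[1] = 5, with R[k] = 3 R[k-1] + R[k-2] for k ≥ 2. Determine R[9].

R[2] = 3(5) + 7 = 22
R[3] = 3(22) + 5 = 71
R[4] = 3(71) + 22 = 235
R[5] = 3(235) + 71 = 776
R[6] = 3(776) + 235 = 2563
R[7] = 3(2563) + 776 = 8465
R[8] = 3(8465) + 2563 = 27958
R[9] = 3(27958) + 8465 = 92339

92339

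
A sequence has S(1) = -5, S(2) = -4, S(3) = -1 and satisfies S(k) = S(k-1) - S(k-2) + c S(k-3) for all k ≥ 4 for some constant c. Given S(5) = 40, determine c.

-4

S(4) = 3 - 5c
S(5) = 4 - 9c
So 4 - 9c = 40, giving c = -4.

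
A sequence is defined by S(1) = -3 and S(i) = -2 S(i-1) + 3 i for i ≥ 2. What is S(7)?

-291

S(2) = -2·(-3) + 6 = 12
S(3) = -2·12 + 9 = -15
S(4) = -2·(-15) + 12 = 42
S(5) = -2·42 + 15 = -69
S(6) = -2·(-69) + 18 = 156
S(7) = -2·156 + 21 = -291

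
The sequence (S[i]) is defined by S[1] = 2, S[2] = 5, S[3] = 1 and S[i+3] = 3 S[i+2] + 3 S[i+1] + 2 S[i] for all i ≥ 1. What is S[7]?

1196

S[4] = 3·1 + 3·5 + 2·2 = 22
S[5] = 3·22 + 3·1 + 2·5 = 79
S[6] = 3·79 + 3·22 + 2·1 = 305
S[7] = 3·305 + 3·79 + 2·22 = 1196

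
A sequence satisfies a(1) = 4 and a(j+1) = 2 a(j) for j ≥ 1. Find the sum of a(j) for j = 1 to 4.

60

a(2) = 2·4 = 8
a(3) = 2·8 = 16
a(4) = 2·16 = 32
Sum = 4 + 8 + 16 + 32 = 60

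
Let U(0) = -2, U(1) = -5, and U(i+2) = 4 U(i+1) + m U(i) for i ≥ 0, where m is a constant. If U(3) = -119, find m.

3

U(2) = -20 - 2m
U(3) = -80 - 13m
So -80 - 13m = -119, giving m = 3.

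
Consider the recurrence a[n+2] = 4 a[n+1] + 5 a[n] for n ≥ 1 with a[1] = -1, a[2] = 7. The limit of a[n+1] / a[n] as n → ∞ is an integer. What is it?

The characteristic equation is r^2 - 4r - 5 = 0, which factors as (r - 5)(r + 1) = 0.
So the roots are 5 and -1. Since |5| > |-1| and the coefficient of 5^n is non-zero, the ratio tends to 5.

5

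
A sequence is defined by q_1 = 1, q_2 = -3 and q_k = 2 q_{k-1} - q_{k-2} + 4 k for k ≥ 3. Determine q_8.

q_3 = 2(-3) - 1 + 12 = 5
q_4 = 2(5) - (-3) + 16 = 29
q_5 = 2(29) - 5 + 20 = 73
q_6 = 2(73) - 29 + 24 = 141
q_7 = 2(141) - 73 + 28 = 237
q_8 = 2(237) - 141 + 32 = 365

365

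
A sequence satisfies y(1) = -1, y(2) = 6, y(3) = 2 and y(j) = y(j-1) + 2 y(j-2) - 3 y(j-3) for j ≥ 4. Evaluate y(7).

-14

y(4) = 2 + 2(6) - 3(-1) = 17
y(5) = 17 + 2(2) - 3(6) = 3
y(6) = 3 + 2(17) - 3(2) = 31
y(7) = 31 + 2(3) - 3(17) = -14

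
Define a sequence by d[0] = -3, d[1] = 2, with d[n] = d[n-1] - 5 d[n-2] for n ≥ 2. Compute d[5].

d[2] = 2 - 5·(-3) = 17
d[3] = 17 - 5·2 = 7
d[4] = 7 - 5·17 = -78
d[5] = (-78) - 5·7 = -113

-113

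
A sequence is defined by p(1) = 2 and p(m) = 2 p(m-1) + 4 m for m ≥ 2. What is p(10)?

7120

p(2) = 2*2 + 8 = 12
p(3) = 2*12 + 12 = 36
p(4) = 2*36 + 16 = 88
p(5) = 2*88 + 20 = 196
p(6) = 2*196 + 24 = 416
p(7) = 2*416 + 28 = 860
p(8) = 2*860 + 32 = 1752
p(9) = 2*1752 + 36 = 3540
p(10) = 2*3540 + 40 = 7120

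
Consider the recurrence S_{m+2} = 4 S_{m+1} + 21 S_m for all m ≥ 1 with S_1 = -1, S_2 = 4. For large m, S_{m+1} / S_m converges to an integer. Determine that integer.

7

The characteristic equation is r^2 - 4r - 21 = 0, which factors as (r - 7)(r + 3) = 0.
So the roots are 7 and -3. Since |7| > |-3| and the coefficient of 7^m is non-zero, the ratio tends to 7.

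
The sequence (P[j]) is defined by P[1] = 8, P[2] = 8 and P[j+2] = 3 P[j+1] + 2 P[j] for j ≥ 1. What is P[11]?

P[3] = 3(8) + 2(8) = 40
P[4] = 3(40) + 2(8) = 136
P[5] = 3(136) + 2(40) = 488
P[6] = 3(488) + 2(136) = 1736
P[7] = 3(1736) + 2(488) = 6184
P[8] = 3(6184) + 2(1736) = 22024
P[9] = 3(22024) + 2(6184) = 78440
P[10] = 3(78440) + 2(22024) = 279368
P[11] = 3(279368) + 2(78440) = 994984

994984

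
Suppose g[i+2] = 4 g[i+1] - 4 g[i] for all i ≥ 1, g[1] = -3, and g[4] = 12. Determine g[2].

Let g[2] = v.
g[3] = 12 + 4v
g[4] = 48 + 12v
So 48 + 12v = 12, giving v = -3.

-3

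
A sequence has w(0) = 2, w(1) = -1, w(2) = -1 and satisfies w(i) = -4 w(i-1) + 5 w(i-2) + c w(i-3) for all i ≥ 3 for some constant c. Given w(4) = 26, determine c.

-3

w(3) = -1 + 2c
w(4) = -1 - 9c
So -1 - 9c = 26, giving c = -3.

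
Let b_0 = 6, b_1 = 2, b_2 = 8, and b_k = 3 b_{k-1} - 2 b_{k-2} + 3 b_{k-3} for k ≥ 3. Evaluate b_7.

1850

b_3 = 3(8) - 2(2) + 3(6) = 38
b_4 = 3(38) - 2(8) + 3(2) = 104
b_5 = 3(104) - 2(38) + 3(8) = 260
b_6 = 3(260) - 2(104) + 3(38) = 686
b_7 = 3(686) - 2(260) + 3(104) = 1850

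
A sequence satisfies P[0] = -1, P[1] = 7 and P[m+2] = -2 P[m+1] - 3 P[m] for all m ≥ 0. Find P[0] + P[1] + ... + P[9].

110

P[2] = -2·7 - 3·(-1) = -11
P[3] = -2·(-11) - 3·7 = 1
P[4] = -2·1 - 3·(-11) = 31
P[5] = -2·31 - 3·1 = -65
P[6] = -2·(-65) - 3·31 = 37
P[7] = -2·37 - 3·(-65) = 121
P[8] = -2·121 - 3·37 = -353
P[9] = -2·(-353) - 3·121 = 343
Sum = (-1) + 7 + (-11) + 1 + 31 + (-65) + 37 + 121 + (-353) + 343 = 110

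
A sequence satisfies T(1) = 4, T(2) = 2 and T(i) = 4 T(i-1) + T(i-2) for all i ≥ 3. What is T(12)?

T(3) = 4·2 + 4 = 12
T(4) = 4·12 + 2 = 50
T(5) = 4·50 + 12 = 212
T(6) = 4·212 + 50 = 898
T(7) = 4·898 + 212 = 3804
T(8) = 4·3804 + 898 = 16114
T(9) = 4·16114 + 3804 = 68260
T(10) = 4·68260 + 16114 = 289154
T(11) = 4·289154 + 68260 = 1224876
T(12) = 4·1224876 + 289154 = 5188658

5188658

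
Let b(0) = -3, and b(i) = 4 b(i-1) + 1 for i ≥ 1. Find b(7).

b(1) = 4(-3) + 1 = -11
b(2) = 4(-11) + 1 = -43
b(3) = 4(-43) + 1 = -171
b(4) = 4(-171) + 1 = -683
b(5) = 4(-683) + 1 = -2731
b(6) = 4(-2731) + 1 = -10923
b(7) = 4(-10923) + 1 = -43691

-43691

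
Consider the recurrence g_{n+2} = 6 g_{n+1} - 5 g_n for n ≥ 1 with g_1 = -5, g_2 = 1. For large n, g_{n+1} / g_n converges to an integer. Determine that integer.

The characteristic equation is r^2 - 6r + 5 = 0, which factors as (r - 5)(r - 1) = 0.
So the roots are 5 and 1. Since |5| > |1| and the coefficient of 5^n is non-zero, the ratio tends to 5.

5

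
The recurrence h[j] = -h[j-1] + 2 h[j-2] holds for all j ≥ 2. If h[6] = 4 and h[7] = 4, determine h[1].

Rearranging, h[j-2] = (h[j] + h[j-1]) / 2.
h[5] = (4 + 4) / 2 = 8/2 = 4
h[4] = (4 + 4) / 2 = 8/2 = 4
h[3] = (4 + 4) / 2 = 8/2 = 4
h[2] = (4 + 4) / 2 = 8/2 = 4
h[1] = (4 + 4) / 2 = 8/2 = 4

4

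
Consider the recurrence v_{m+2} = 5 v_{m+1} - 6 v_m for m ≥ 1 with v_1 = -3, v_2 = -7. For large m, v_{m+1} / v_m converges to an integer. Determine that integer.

The characteristic equation is r^2 - 5r + 6 = 0, which factors as (r - 3)(r - 2) = 0.
So the roots are 3 and 2. Since |3| > |2| and the coefficient of 3^m is non-zero, the ratio tends to 3.

3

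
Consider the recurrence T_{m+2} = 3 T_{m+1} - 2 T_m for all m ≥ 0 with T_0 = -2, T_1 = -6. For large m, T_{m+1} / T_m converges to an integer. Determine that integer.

2

The characteristic equation is r^2 - 3r + 2 = 0, which factors as (r - 2)(r - 1) = 0.
So the roots are 2 and 1. Since |2| > |1| and the coefficient of 2^m is non-zero, the ratio tends to 2.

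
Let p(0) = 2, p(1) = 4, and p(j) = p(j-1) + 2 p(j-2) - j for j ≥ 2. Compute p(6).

68

p(2) = 4 + 2·2 - 2 = 6
p(3) = 6 + 2·4 - 3 = 11
p(4) = 11 + 2·6 - 4 = 19
p(5) = 19 + 2·11 - 5 = 36
p(6) = 36 + 2·19 - 6 = 68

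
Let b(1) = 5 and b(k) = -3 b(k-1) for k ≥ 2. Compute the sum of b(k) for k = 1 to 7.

b(2) = -3(5) = -15
b(3) = -3(-15) = 45
b(4) = -3(45) = -135
b(5) = -3(-135) = 405
b(6) = -3(405) = -1215
b(7) = -3(-1215) = 3645
Sum = 5 + (-15) + 45 + (-135) + 405 + (-1215) + 3645 = 2735

2735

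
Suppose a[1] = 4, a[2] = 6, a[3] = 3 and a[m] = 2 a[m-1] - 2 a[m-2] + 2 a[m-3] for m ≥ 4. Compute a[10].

96

a[4] = 2*3 - 2*6 + 2*4 = 2
a[5] = 2*2 - 2*3 + 2*6 = 10
a[6] = 2*10 - 2*2 + 2*3 = 22
a[7] = 2*22 - 2*10 + 2*2 = 28
a[8] = 2*28 - 2*22 + 2*10 = 32
a[9] = 2*32 - 2*28 + 2*22 = 52
a[10] = 2*52 - 2*32 + 2*28 = 96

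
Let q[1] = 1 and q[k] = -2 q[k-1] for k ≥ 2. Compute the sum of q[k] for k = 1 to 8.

-85

q[2] = -2*1 = -2
q[3] = -2*(-2) = 4
q[4] = -2*4 = -8
q[5] = -2*(-8) = 16
q[6] = -2*16 = -32
q[7] = -2*(-32) = 64
q[8] = -2*64 = -128
Sum = 1 + (-2) + 4 + (-8) + 16 + (-32) + 64 + (-128) = -85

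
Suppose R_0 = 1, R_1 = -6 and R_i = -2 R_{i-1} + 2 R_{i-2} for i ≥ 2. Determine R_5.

R_2 = -2·(-6) + 2·1 = 14
R_3 = -2·14 + 2·(-6) = -40
R_4 = -2·(-40) + 2·14 = 108
R_5 = -2·108 + 2·(-40) = -296

-296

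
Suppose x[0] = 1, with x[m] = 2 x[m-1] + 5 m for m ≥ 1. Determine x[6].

x[1] = 2·1 + 5 = 7
x[2] = 2·7 + 10 = 24
x[3] = 2·24 + 15 = 63
x[4] = 2·63 + 20 = 146
x[5] = 2·146 + 25 = 317
x[6] = 2·317 + 30 = 664

664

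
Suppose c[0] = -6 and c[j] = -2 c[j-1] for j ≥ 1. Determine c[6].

c[1] = -2·(-6) = 12
c[2] = -2·12 = -24
c[3] = -2·(-24) = 48
c[4] = -2·48 = -96
c[5] = -2·(-96) = 192
c[6] = -2·192 = -384

-384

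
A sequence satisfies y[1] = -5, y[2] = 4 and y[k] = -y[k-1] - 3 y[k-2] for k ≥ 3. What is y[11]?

-1234

y[3] = -4 - 3(-5) = 11
y[4] = -11 - 3(4) = -23
y[5] = -(-23) - 3(11) = -10
y[6] = -(-10) - 3(-23) = 79
y[7] = -79 - 3(-10) = -49
y[8] = -(-49) - 3(79) = -188
y[9] = -(-188) - 3(-49) = 335
y[10] = -335 - 3(-188) = 229
y[11] = -229 - 3(335) = -1234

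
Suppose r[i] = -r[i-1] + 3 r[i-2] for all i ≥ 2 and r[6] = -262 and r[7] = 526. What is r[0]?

-6

Rearranging, r[i-2] = (r[i] + r[i-1]) / 3.
r[5] = (526 + (-262)) / 3 = 264/3 = 88
r[4] = (-262 + 88) / 3 = -174/3 = -58
r[3] = (88 + (-58)) / 3 = 30/3 = 10
r[2] = (-58 + 10) / 3 = -48/3 = -16
r[1] = (10 + (-16)) / 3 = -6/3 = -2
r[0] = (-16 + (-2)) / 3 = -18/3 = -6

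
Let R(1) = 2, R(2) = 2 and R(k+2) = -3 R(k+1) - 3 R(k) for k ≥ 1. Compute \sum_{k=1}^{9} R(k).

256

R(3) = -3(2) - 3(2) = -12
R(4) = -3(-12) - 3(2) = 30
R(5) = -3(30) - 3(-12) = -54
R(6) = -3(-54) - 3(30) = 72
R(7) = -3(72) - 3(-54) = -54
R(8) = -3(-54) - 3(72) = -54
R(9) = -3(-54) - 3(-54) = 324
Sum = 2 + 2 + (-12) + 30 + (-54) + 72 + (-54) + (-54) + 324 = 256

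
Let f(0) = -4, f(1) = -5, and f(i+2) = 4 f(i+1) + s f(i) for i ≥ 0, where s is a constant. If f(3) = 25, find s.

-5

f(2) = -20 - 4s
f(3) = -80 - 21s
So -80 - 21s = 25, giving s = -5.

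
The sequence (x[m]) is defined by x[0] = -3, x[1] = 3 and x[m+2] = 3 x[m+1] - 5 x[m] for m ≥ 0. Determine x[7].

x[2] = 3*3 - 5*(-3) = 24
x[3] = 3*24 - 5*3 = 57
x[4] = 3*57 - 5*24 = 51
x[5] = 3*51 - 5*57 = -132
x[6] = 3*(-132) - 5*51 = -651
x[7] = 3*(-651) - 5*(-132) = -1293

-1293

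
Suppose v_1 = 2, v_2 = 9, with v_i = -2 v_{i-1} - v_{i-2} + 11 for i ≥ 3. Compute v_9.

v_3 = -2*9 - 2 + 11 = -9
v_4 = -2*(-9) - 9 + 11 = 20
v_5 = -2*20 - (-9) + 11 = -20
v_6 = -2*(-20) - 20 + 11 = 31
v_7 = -2*31 - (-20) + 11 = -31
v_8 = -2*(-31) - 31 + 11 = 42
v_9 = -2*42 - (-31) + 11 = -42

-42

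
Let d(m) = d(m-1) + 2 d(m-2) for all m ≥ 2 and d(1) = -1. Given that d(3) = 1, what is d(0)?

2

Let d(0) = y.
d(2) = -1 + 2y
d(3) = -3 + 2y
So -3 + 2y = 1, giving y = 2.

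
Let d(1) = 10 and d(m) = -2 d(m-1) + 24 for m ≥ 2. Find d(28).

-268435448

The fixed point is 24/(1 + 2) = 8, so d(m) - 8 = -2(d(m-1) - 8).
Hence d(m) = 2·(-2)^{m-1} + 8.
d(28) = 2·(-2)^{27} + 8 = 2·-134217728 + 8 = -268435448.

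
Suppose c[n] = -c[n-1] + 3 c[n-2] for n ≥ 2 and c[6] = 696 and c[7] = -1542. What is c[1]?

Rearranging, c[n-2] = (c[n] + c[n-1]) / 3.
c[5] = (-1542 + 696) / 3 = -846/3 = -282
c[4] = (696 + (-282)) / 3 = 414/3 = 138
c[3] = (-282 + 138) / 3 = -144/3 = -48
c[2] = (138 + (-48)) / 3 = 90/3 = 30
c[1] = (-48 + 30) / 3 = -18/3 = -6

-6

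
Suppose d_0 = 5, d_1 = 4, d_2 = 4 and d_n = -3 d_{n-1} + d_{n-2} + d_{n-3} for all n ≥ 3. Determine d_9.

-5428

d_3 = -3(4) + 4 + 5 = -3
d_4 = -3(-3) + 4 + 4 = 17
d_5 = -3(17) + (-3) + 4 = -50
d_6 = -3(-50) + 17 + (-3) = 164
d_7 = -3(164) + (-50) + 17 = -525
d_8 = -3(-525) + 164 + (-50) = 1689
d_9 = -3(1689) + (-525) + 164 = -5428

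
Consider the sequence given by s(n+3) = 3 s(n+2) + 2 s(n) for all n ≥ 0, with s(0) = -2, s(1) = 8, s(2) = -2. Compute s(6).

-158

s(3) = 3*(-2) + 2*(-2) = -10
s(4) = 3*(-10) + 2*8 = -14
s(5) = 3*(-14) + 2*(-2) = -46
s(6) = 3*(-46) + 2*(-10) = -158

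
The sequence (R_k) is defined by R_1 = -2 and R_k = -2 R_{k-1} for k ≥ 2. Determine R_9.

R_2 = -2(-2) = 4
R_3 = -2(4) = -8
R_4 = -2(-8) = 16
R_5 = -2(16) = -32
R_6 = -2(-32) = 64
R_7 = -2(64) = -128
R_8 = -2(-128) = 256
R_9 = -2(256) = -512

-512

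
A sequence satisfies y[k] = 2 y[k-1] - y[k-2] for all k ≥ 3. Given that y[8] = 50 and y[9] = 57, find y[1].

1

Rearranging, y[k-2] = -(y[k] - 2 y[k-1]).
y[7] = -(57 - 2*50) = 43
y[6] = -(50 - 2*43) = 36
y[5] = -(43 - 2*36) = 29
y[4] = -(36 - 2*29) = 22
y[3] = -(29 - 2*22) = 15
y[2] = -(22 - 2*15) = 8
y[1] = -(15 - 2*8) = 1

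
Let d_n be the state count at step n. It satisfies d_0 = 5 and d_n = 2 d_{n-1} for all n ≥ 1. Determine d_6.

320

d_1 = 2·5 = 10
d_2 = 2·10 = 20
d_3 = 2·20 = 40
d_4 = 2·40 = 80
d_5 = 2·80 = 160
d_6 = 2·160 = 320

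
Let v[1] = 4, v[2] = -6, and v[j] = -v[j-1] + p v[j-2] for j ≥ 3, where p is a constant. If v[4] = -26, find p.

2

v[3] = 6 + 4p
v[4] = -6 - 10p
So -6 - 10p = -26, giving p = 2.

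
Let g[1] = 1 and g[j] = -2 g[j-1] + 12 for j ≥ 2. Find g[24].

25165828

The fixed point is 12/(1 + 2) = 4, so g[j] - 4 = -2(g[j-1] - 4).
Hence g[j] = -3·(-2)^{j-1} + 4.
g[24] = -3·(-2)^{23} + 4 = -3·-8388608 + 4 = 25165828.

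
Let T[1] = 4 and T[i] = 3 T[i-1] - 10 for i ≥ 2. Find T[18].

The fixed point is -10/(1 - 3) = 5, so T[i] - 5 = 3(T[i-1] - 5).
Hence T[i] = -1·3^{i-1} + 5.
T[18] = -1·3^{17} + 5 = -1·129140163 + 5 = -129140158.

-129140158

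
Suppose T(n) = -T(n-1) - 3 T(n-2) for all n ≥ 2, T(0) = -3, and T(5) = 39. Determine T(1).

-6

Let T(1) = v.
T(2) = 9 - v
T(3) = -9 - 2v
T(4) = -18 + 5v
T(5) = 45 + v
So 45 + v = 39, giving v = -6.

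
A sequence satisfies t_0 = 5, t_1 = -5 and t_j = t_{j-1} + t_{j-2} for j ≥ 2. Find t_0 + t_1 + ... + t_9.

-165

t_2 = (-5) + 5 = 0
t_3 = 0 + (-5) = -5
t_4 = (-5) + 0 = -5
t_5 = (-5) + (-5) = -10
t_6 = (-10) + (-5) = -15
t_7 = (-15) + (-10) = -25
t_8 = (-25) + (-15) = -40
t_9 = (-40) + (-25) = -65
Sum = 5 + (-5) + 0 + (-5) + (-5) + (-10) + (-15) + (-25) + (-40) + (-65) = -165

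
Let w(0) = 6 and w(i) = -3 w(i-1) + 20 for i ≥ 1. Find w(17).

-129140158

The fixed point is 20/(1 + 3) = 5, so w(i) - 5 = -3(w(i-1) - 5).
Hence w(i) = 1·(-3)^i + 5.
w(17) = 1·(-3)^{17} + 5 = 1·-129140163 + 5 = -129140158.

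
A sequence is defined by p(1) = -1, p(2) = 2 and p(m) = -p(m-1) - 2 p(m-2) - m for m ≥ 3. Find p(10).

-48

p(3) = -2 - 2(-1) - 3 = -3
p(4) = -(-3) - 2(2) - 4 = -5
p(5) = -(-5) - 2(-3) - 5 = 6
p(6) = -6 - 2(-5) - 6 = -2
p(7) = -(-2) - 2(6) - 7 = -17
p(8) = -(-17) - 2(-2) - 8 = 13
p(9) = -13 - 2(-17) - 9 = 12
p(10) = -12 - 2(13) - 10 = -48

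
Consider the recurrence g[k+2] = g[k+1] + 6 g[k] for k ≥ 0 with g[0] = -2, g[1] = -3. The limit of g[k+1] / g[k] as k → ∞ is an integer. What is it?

3

The characteristic equation is r^2 - r - 6 = 0, which factors as (r - 3)(r + 2) = 0.
So the roots are 3 and -2. Since |3| > |-2| and the coefficient of 3^k is non-zero, the ratio tends to 3.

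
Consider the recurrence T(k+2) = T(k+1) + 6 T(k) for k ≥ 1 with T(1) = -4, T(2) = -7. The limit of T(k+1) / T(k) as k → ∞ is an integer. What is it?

3

The characteristic equation is r^2 - r - 6 = 0, which factors as (r - 3)(r + 2) = 0.
So the roots are 3 and -2. Since |3| > |-2| and the coefficient of 3^k is non-zero, the ratio tends to 3.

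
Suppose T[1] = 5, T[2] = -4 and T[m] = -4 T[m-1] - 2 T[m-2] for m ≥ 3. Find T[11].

T[3] = -4(-4) - 2(5) = 6
T[4] = -4(6) - 2(-4) = -16
T[5] = -4(-16) - 2(6) = 52
T[6] = -4(52) - 2(-16) = -176
T[7] = -4(-176) - 2(52) = 600
T[8] = -4(600) - 2(-176) = -2048
T[9] = -4(-2048) - 2(600) = 6992
T[10] = -4(6992) - 2(-2048) = -23872
T[11] = -4(-23872) - 2(6992) = 81504

81504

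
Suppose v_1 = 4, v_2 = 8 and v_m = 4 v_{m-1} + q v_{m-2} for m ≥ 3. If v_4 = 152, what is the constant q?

1

v_3 = 32 + 4q
v_4 = 128 + 24q
So 128 + 24q = 152, giving q = 1.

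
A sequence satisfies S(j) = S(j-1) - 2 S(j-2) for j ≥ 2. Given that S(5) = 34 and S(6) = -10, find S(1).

-4

Rearranging, S(j-2) = (S(j) - S(j-1)) / -2.
S(4) = (-10 - 34) / -2 = -44/-2 = 22
S(3) = (34 - 22) / -2 = 12/-2 = -6
S(2) = (22 - (-6)) / -2 = 28/-2 = -14
S(1) = (-6 - (-14)) / -2 = 8/-2 = -4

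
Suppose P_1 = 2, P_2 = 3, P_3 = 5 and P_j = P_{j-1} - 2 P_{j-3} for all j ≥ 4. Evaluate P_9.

P_4 = 5 - 2·2 = 1
P_5 = 1 - 2·3 = -5
P_6 = (-5) - 2·5 = -15
P_7 = (-15) - 2·1 = -17
P_8 = (-17) - 2·(-5) = -7
P_9 = (-7) - 2·(-15) = 23

23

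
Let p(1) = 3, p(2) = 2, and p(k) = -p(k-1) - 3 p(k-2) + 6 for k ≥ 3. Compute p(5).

p(3) = -2 - 3*3 + 6 = -5
p(4) = -(-5) - 3*2 + 6 = 5
p(5) = -5 - 3*(-5) + 6 = 16

16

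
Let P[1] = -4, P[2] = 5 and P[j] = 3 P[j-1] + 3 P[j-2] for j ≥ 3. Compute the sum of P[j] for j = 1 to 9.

23212

P[3] = 3·5 + 3·(-4) = 3
P[4] = 3·3 + 3·5 = 24
P[5] = 3·24 + 3·3 = 81
P[6] = 3·81 + 3·24 = 315
P[7] = 3·315 + 3·81 = 1188
P[8] = 3·1188 + 3·315 = 4509
P[9] = 3·4509 + 3·1188 = 17091
Sum = (-4) + 5 + 3 + 24 + 81 + 315 + 1188 + 4509 + 17091 = 23212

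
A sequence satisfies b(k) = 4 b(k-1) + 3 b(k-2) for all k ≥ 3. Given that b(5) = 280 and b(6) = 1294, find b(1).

8

Rearranging, b(k-2) = (b(k) - 4 b(k-1)) / 3.
b(4) = (1294 - 4(280)) / 3 = 174/3 = 58
b(3) = (280 - 4(58)) / 3 = 48/3 = 16
b(2) = (58 - 4(16)) / 3 = -6/3 = -2
b(1) = (16 - 4(-2)) / 3 = 24/3 = 8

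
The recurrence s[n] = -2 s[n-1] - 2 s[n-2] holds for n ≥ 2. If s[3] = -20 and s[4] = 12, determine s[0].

-3

Rearranging, s[n-2] = (s[n] + 2 s[n-1]) / -2.
s[2] = (12 + 2(-20)) / -2 = -28/-2 = 14
s[1] = (-20 + 2(14)) / -2 = 8/-2 = -4
s[0] = (14 + 2(-4)) / -2 = 6/-2 = -3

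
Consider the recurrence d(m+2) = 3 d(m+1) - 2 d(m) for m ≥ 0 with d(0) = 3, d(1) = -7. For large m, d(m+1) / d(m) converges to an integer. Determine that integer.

The characteristic equation is r^2 - 3r + 2 = 0, which factors as (r - 2)(r - 1) = 0.
So the roots are 2 and 1. Since |2| > |1| and the coefficient of 2^m is non-zero, the ratio tends to 2.

2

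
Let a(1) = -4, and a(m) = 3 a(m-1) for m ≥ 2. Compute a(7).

-2916

a(2) = 3·(-4) = -12
a(3) = 3·(-12) = -36
a(4) = 3·(-36) = -108
a(5) = 3·(-108) = -324
a(6) = 3·(-324) = -972
a(7) = 3·(-972) = -2916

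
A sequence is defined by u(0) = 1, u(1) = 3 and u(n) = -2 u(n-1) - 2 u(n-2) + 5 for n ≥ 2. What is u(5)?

u(2) = -2(3) - 2(1) + 5 = -3
u(3) = -2(-3) - 2(3) + 5 = 5
u(4) = -2(5) - 2(-3) + 5 = 1
u(5) = -2(1) - 2(5) + 5 = -7

-7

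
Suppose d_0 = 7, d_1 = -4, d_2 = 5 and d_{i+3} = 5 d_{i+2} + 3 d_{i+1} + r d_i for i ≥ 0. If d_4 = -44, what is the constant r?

d_3 = 13 + 7r
d_4 = 80 + 31r
So 80 + 31r = -44, giving r = -4.

-4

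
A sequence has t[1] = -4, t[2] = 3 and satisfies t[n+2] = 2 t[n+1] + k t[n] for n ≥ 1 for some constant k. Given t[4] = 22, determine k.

-2

t[3] = 6 - 4k
t[4] = 12 - 5k
So 12 - 5k = 22, giving k = -2.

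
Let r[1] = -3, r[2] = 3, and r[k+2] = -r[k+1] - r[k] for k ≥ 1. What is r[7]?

-3

r[3] = -3 - (-3) = 0
r[4] = -0 - 3 = -3
r[5] = -(-3) - 0 = 3
r[6] = -3 - (-3) = 0
r[7] = -0 - 3 = -3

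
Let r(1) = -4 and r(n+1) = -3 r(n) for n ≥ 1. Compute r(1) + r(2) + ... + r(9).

-19684

r(2) = -3·(-4) = 12
r(3) = -3·12 = -36
r(4) = -3·(-36) = 108
r(5) = -3·108 = -324
r(6) = -3·(-324) = 972
r(7) = -3·972 = -2916
r(8) = -3·(-2916) = 8748
r(9) = -3·8748 = -26244
Sum = (-4) + 12 + (-36) + 108 + (-324) + 972 + (-2916) + 8748 + (-26244) = -19684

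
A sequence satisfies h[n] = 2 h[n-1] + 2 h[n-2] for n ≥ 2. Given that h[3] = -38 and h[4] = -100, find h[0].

1

Rearranging, h[n-2] = (h[n] - 2 h[n-1]) / 2.
h[2] = (-100 - 2(-38)) / 2 = -24/2 = -12
h[1] = (-38 - 2(-12)) / 2 = -14/2 = -7
h[0] = (-12 - 2(-7)) / 2 = 2/2 = 1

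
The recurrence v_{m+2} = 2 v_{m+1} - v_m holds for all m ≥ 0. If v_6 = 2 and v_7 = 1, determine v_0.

Rearranging, v_{m-2} = -(v_m - 2 v_{m-1}).
v_5 = -(1 - 2(2)) = 3
v_4 = -(2 - 2(3)) = 4
v_3 = -(3 - 2(4)) = 5
v_2 = -(4 - 2(5)) = 6
v_1 = -(5 - 2(6)) = 7
v_0 = -(6 - 2(7)) = 8

8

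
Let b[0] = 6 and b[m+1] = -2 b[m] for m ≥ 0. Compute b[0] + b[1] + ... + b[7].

-510

b[1] = -2·6 = -12
b[2] = -2·(-12) = 24
b[3] = -2·24 = -48
b[4] = -2·(-48) = 96
b[5] = -2·96 = -192
b[6] = -2·(-192) = 384
b[7] = -2·384 = -768
Sum = 6 + (-12) + 24 + (-48) + 96 + (-192) + 384 + (-768) = -510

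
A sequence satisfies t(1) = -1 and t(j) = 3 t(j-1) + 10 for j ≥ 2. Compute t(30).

274521509459527

The fixed point is 10/(1 - 3) = -5, so t(j) + 5 = 3(t(j-1) + 5).
Hence t(j) = 4·3^{j-1} - 5.
t(30) = 4·3^{29} - 5 = 4·68630377364883 - 5 = 274521509459527.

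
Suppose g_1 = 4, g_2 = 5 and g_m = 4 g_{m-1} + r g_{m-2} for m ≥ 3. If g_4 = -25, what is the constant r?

-5

g_3 = 20 + 4r
g_4 = 80 + 21r
So 80 + 21r = -25, giving r = -5.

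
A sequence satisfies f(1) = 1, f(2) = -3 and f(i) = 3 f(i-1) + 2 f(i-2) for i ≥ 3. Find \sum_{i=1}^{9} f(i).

-21287

f(3) = 3*(-3) + 2*1 = -7
f(4) = 3*(-7) + 2*(-3) = -27
f(5) = 3*(-27) + 2*(-7) = -95
f(6) = 3*(-95) + 2*(-27) = -339
f(7) = 3*(-339) + 2*(-95) = -1207
f(8) = 3*(-1207) + 2*(-339) = -4299
f(9) = 3*(-4299) + 2*(-1207) = -15311
Sum = 1 + (-3) + (-7) + (-27) + (-95) + (-339) + (-1207) + (-4299) + (-15311) = -21287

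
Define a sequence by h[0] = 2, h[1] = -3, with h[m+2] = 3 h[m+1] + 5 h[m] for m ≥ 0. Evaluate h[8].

h[2] = 3(-3) + 5(2) = 1
h[3] = 3(1) + 5(-3) = -12
h[4] = 3(-12) + 5(1) = -31
h[5] = 3(-31) + 5(-12) = -153
h[6] = 3(-153) + 5(-31) = -614
h[7] = 3(-614) + 5(-153) = -2607
h[8] = 3(-2607) + 5(-614) = -10891

-10891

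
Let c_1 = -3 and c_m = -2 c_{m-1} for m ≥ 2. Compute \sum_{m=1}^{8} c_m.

255

c_2 = -2(-3) = 6
c_3 = -2(6) = -12
c_4 = -2(-12) = 24
c_5 = -2(24) = -48
c_6 = -2(-48) = 96
c_7 = -2(96) = -192
c_8 = -2(-192) = 384
Sum = (-3) + 6 + (-12) + 24 + (-48) + 96 + (-192) + 384 = 255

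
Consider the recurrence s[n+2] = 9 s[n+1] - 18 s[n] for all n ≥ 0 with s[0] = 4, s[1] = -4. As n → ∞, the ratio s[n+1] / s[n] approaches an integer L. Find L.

The characteristic equation is r^2 - 9r + 18 = 0, which factors as (r - 6)(r - 3) = 0.
So the roots are 6 and 3. Since |6| > |3| and the coefficient of 6^n is non-zero, the ratio tends to 6.

6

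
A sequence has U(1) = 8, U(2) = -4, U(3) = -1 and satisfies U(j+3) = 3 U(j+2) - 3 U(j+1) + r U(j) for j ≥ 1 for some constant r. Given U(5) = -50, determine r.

U(4) = 9 + 8r
U(5) = 30 + 20r
So 30 + 20r = -50, giving r = -4.

-4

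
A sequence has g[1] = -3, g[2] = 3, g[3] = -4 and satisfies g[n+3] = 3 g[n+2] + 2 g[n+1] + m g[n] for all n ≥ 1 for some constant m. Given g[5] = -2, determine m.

g[4] = -6 - 3m
g[5] = -26 - 6m
So -26 - 6m = -2, giving m = -4.

-4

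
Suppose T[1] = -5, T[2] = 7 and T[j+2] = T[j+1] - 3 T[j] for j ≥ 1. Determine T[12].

2236

T[3] = 7 - 3(-5) = 22
T[4] = 22 - 3(7) = 1
T[5] = 1 - 3(22) = -65
T[6] = (-65) - 3(1) = -68
T[7] = (-68) - 3(-65) = 127
T[8] = 127 - 3(-68) = 331
T[9] = 331 - 3(127) = -50
T[10] = (-50) - 3(331) = -1043
T[11] = (-1043) - 3(-50) = -893
T[12] = (-893) - 3(-1043) = 2236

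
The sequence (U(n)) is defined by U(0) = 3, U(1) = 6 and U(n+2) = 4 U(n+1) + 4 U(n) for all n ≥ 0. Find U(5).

3936

U(2) = 4*6 + 4*3 = 36
U(3) = 4*36 + 4*6 = 168
U(4) = 4*168 + 4*36 = 816
U(5) = 4*816 + 4*168 = 3936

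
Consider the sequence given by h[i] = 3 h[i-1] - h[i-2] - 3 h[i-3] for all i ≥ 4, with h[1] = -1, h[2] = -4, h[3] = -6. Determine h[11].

h[4] = 3*(-6) - (-4) - 3*(-1) = -11
h[5] = 3*(-11) - (-6) - 3*(-4) = -15
h[6] = 3*(-15) - (-11) - 3*(-6) = -16
h[7] = 3*(-16) - (-15) - 3*(-11) = 0
h[8] = 3*0 - (-16) - 3*(-15) = 61
h[9] = 3*61 - 0 - 3*(-16) = 231
h[10] = 3*231 - 61 - 3*0 = 632
h[11] = 3*632 - 231 - 3*61 = 1482

1482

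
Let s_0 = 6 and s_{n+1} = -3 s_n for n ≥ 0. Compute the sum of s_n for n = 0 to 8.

29526

s_1 = -3·6 = -18
s_2 = -3·(-18) = 54
s_3 = -3·54 = -162
s_4 = -3·(-162) = 486
s_5 = -3·486 = -1458
s_6 = -3·(-1458) = 4374
s_7 = -3·4374 = -13122
s_8 = -3·(-13122) = 39366
Sum = 6 + (-18) + 54 + (-162) + 486 + (-1458) + 4374 + (-13122) + 39366 = 29526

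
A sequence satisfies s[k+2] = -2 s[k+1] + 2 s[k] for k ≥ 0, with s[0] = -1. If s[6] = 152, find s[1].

-2

Let s[1] = y.
s[2] = -2 - 2y
s[3] = 4 + 6y
s[4] = -12 - 16y
s[5] = 32 + 44y
s[6] = -88 - 120y
So -88 - 120y = 152, giving y = -2.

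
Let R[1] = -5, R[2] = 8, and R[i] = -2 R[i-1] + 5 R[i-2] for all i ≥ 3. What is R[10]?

215168

R[3] = -2*8 + 5*(-5) = -41
R[4] = -2*(-41) + 5*8 = 122
R[5] = -2*122 + 5*(-41) = -449
R[6] = -2*(-449) + 5*122 = 1508
R[7] = -2*1508 + 5*(-449) = -5261
R[8] = -2*(-5261) + 5*1508 = 18062
R[9] = -2*18062 + 5*(-5261) = -62429
R[10] = -2*(-62429) + 5*18062 = 215168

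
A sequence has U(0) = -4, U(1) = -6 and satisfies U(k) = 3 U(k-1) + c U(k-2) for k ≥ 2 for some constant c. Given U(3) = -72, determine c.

1

U(2) = -18 - 4c
U(3) = -54 - 18c
So -54 - 18c = -72, giving c = 1.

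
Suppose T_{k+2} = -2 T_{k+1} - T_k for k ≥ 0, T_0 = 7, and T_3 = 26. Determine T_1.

4

Let T_1 = y.
T_2 = -7 - 2y
T_3 = 14 + 3y
So 14 + 3y = 26, giving y = 4.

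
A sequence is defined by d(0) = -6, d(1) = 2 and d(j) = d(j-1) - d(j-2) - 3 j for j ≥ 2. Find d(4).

-23

d(2) = 2 - (-6) - 6 = 2
d(3) = 2 - 2 - 9 = -9
d(4) = (-9) - 2 - 12 = -23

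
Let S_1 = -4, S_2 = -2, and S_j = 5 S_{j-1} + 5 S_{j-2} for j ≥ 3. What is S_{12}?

-223443750

S_3 = 5*(-2) + 5*(-4) = -30
S_4 = 5*(-30) + 5*(-2) = -160
S_5 = 5*(-160) + 5*(-30) = -950
S_6 = 5*(-950) + 5*(-160) = -5550
S_7 = 5*(-5550) + 5*(-950) = -32500
S_8 = 5*(-32500) + 5*(-5550) = -190250
S_9 = 5*(-190250) + 5*(-32500) = -1113750
S_{10} = 5*(-1113750) + 5*(-190250) = -6520000
S_{11} = 5*(-6520000) + 5*(-1113750) = -38168750
S_{12} = 5*(-38168750) + 5*(-6520000) = -223443750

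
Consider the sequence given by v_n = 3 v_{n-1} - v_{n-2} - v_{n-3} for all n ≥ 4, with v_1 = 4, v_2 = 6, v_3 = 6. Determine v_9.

244

v_4 = 3·6 - 6 - 4 = 8
v_5 = 3·8 - 6 - 6 = 12
v_6 = 3·12 - 8 - 6 = 22
v_7 = 3·22 - 12 - 8 = 46
v_8 = 3·46 - 22 - 12 = 104
v_9 = 3·104 - 46 - 22 = 244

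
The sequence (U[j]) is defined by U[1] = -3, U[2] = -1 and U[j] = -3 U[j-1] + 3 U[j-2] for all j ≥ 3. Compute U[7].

-891

U[3] = -3·(-1) + 3·(-3) = -6
U[4] = -3·(-6) + 3·(-1) = 15
U[5] = -3·15 + 3·(-6) = -63
U[6] = -3·(-63) + 3·15 = 234
U[7] = -3·234 + 3·(-63) = -891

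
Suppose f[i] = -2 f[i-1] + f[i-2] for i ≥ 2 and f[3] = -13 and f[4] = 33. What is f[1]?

1

Rearranging, f[i-2] = f[i] + 2 f[i-1].
f[2] = 33 + 2(-13) = 7
f[1] = -13 + 2(7) = 1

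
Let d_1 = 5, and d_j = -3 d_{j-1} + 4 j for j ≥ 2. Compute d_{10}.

d_2 = -3*5 + 8 = -7
d_3 = -3*(-7) + 12 = 33
d_4 = -3*33 + 16 = -83
d_5 = -3*(-83) + 20 = 269
d_6 = -3*269 + 24 = -783
d_7 = -3*(-783) + 28 = 2377
d_8 = -3*2377 + 32 = -7099
d_9 = -3*(-7099) + 36 = 21333
d_{10} = -3*21333 + 40 = -63959

-63959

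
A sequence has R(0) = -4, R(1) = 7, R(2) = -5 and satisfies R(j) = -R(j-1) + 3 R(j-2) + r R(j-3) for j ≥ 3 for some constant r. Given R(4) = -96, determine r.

-5

R(3) = 26 - 4r
R(4) = -41 + 11r
So -41 + 11r = -96, giving r = -5.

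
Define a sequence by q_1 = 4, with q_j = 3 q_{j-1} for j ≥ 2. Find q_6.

q_2 = 3(4) = 12
q_3 = 3(12) = 36
q_4 = 3(36) = 108
q_5 = 3(108) = 324
q_6 = 3(324) = 972

972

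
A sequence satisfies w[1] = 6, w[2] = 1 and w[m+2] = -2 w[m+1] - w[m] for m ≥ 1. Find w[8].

w[3] = -2(1) - 6 = -8
w[4] = -2(-8) - 1 = 15
w[5] = -2(15) - (-8) = -22
w[6] = -2(-22) - 15 = 29
w[7] = -2(29) - (-22) = -36
w[8] = -2(-36) - 29 = 43

43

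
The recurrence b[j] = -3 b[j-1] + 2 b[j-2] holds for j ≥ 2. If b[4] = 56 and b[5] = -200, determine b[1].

Rearranging, b[j-2] = (b[j] + 3 b[j-1]) / 2.
b[3] = (-200 + 3*56) / 2 = -32/2 = -16
b[2] = (56 + 3*(-16)) / 2 = 8/2 = 4
b[1] = (-16 + 3*4) / 2 = -4/2 = -2

-2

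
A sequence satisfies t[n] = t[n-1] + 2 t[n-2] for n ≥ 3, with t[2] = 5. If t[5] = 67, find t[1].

Let t[1] = z.
t[3] = 5 + 2z
t[4] = 15 + 2z
t[5] = 25 + 6z
So 25 + 6z = 67, giving z = 7.

7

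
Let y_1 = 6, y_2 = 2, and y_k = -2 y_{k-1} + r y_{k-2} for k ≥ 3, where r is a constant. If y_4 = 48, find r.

y_3 = -4 + 6r
y_4 = 8 - 10r
So 8 - 10r = 48, giving r = -4.

-4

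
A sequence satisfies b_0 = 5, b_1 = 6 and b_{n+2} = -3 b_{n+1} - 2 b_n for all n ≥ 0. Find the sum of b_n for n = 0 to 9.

3751

b_2 = -3·6 - 2·5 = -28
b_3 = -3·(-28) - 2·6 = 72
b_4 = -3·72 - 2·(-28) = -160
b_5 = -3·(-160) - 2·72 = 336
b_6 = -3·336 - 2·(-160) = -688
b_7 = -3·(-688) - 2·336 = 1392
b_8 = -3·1392 - 2·(-688) = -2800
b_9 = -3·(-2800) - 2·1392 = 5616
Sum = 5 + 6 + (-28) + 72 + (-160) + 336 + (-688) + 1392 + (-2800) + 5616 = 3751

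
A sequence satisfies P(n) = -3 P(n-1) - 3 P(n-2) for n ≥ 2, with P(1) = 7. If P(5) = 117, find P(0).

2

Let P(0) = y.
P(2) = -21 - 3y
P(3) = 42 + 9y
P(4) = -63 - 18y
P(5) = 63 + 27y
So 63 + 27y = 117, giving y = 2.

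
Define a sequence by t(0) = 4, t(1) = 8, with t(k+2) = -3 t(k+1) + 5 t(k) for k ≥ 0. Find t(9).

t(2) = -3*8 + 5*4 = -4
t(3) = -3*(-4) + 5*8 = 52
t(4) = -3*52 + 5*(-4) = -176
t(5) = -3*(-176) + 5*52 = 788
t(6) = -3*788 + 5*(-176) = -3244
t(7) = -3*(-3244) + 5*788 = 13672
t(8) = -3*13672 + 5*(-3244) = -57236
t(9) = -3*(-57236) + 5*13672 = 240068

240068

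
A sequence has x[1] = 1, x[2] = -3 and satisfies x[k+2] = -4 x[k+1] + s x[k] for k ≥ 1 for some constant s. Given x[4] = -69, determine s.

3

x[3] = 12 + s
x[4] = -48 - 7s
So -48 - 7s = -69, giving s = 3.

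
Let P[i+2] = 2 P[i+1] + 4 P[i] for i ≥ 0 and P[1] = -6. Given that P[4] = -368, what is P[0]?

Let P[0] = w.
P[2] = -12 + 4w
P[3] = -48 + 8w
P[4] = -144 + 32w
So -144 + 32w = -368, giving w = -7.

-7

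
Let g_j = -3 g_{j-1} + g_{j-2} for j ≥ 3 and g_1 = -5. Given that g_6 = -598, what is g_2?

Let g_2 = x.
g_3 = -5 - 3x
g_4 = 15 + 10x
g_5 = -50 - 33x
g_6 = 165 + 109x
So 165 + 109x = -598, giving x = -7.

-7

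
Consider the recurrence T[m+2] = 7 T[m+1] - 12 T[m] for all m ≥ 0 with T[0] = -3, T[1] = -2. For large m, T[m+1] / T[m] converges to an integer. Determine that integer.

4

The characteristic equation is r^2 - 7r + 12 = 0, which factors as (r - 4)(r - 3) = 0.
So the roots are 4 and 3. Since |4| > |3| and the coefficient of 4^m is non-zero, the ratio tends to 4.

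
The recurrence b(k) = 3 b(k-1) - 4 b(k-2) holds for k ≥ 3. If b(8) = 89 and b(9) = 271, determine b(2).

Rearranging, b(k-2) = (b(k) - 3 b(k-1)) / -4.
b(7) = (271 - 3*89) / -4 = 4/-4 = -1
b(6) = (89 - 3*(-1)) / -4 = 92/-4 = -23
b(5) = (-1 - 3*(-23)) / -4 = 68/-4 = -17
b(4) = (-23 - 3*(-17)) / -4 = 28/-4 = -7
b(3) = (-17 - 3*(-7)) / -4 = 4/-4 = -1
b(2) = (-7 - 3*(-1)) / -4 = -4/-4 = 1

1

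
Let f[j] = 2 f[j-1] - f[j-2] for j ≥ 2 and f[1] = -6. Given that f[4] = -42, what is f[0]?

Let f[0] = z.
f[2] = -12 - z
f[3] = -18 - 2z
f[4] = -24 - 3z
So -24 - 3z = -42, giving z = 6.

6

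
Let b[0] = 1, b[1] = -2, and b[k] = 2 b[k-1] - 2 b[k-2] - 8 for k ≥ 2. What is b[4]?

-44

b[2] = 2*(-2) - 2*1 - 8 = -14
b[3] = 2*(-14) - 2*(-2) - 8 = -32
b[4] = 2*(-32) - 2*(-14) - 8 = -44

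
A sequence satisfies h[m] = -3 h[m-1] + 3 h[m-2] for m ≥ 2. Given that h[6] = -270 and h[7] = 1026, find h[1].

Rearranging, h[m-2] = (h[m] + 3 h[m-1]) / 3.
h[5] = (1026 + 3·(-270)) / 3 = 216/3 = 72
h[4] = (-270 + 3·72) / 3 = -54/3 = -18
h[3] = (72 + 3·(-18)) / 3 = 18/3 = 6
h[2] = (-18 + 3·6) / 3 = 0/3 = 0
h[1] = (6 + 3·0) / 3 = 6/3 = 2

2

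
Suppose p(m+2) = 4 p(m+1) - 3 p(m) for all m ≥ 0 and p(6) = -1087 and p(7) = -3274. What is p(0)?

Rearranging, p(m-2) = (p(m) - 4 p(m-1)) / -3.
p(5) = (-3274 - 4*(-1087)) / -3 = 1074/-3 = -358
p(4) = (-1087 - 4*(-358)) / -3 = 345/-3 = -115
p(3) = (-358 - 4*(-115)) / -3 = 102/-3 = -34
p(2) = (-115 - 4*(-34)) / -3 = 21/-3 = -7
p(1) = (-34 - 4*(-7)) / -3 = -6/-3 = 2
p(0) = (-7 - 4*2) / -3 = -15/-3 = 5

5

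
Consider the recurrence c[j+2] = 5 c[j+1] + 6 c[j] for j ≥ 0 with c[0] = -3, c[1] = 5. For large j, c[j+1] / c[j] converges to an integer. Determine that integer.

The characteristic equation is r^2 - 5r - 6 = 0, which factors as (r - 6)(r + 1) = 0.
So the roots are 6 and -1. Since |6| > |-1| and the coefficient of 6^j is non-zero, the ratio tends to 6.

6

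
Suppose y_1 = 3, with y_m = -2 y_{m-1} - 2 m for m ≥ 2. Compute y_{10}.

y_2 = -2*3 - 4 = -10
y_3 = -2*(-10) - 6 = 14
y_4 = -2*14 - 8 = -36
y_5 = -2*(-36) - 10 = 62
y_6 = -2*62 - 12 = -136
y_7 = -2*(-136) - 14 = 258
y_8 = -2*258 - 16 = -532
y_9 = -2*(-532) - 18 = 1046
y_{10} = -2*1046 - 20 = -2112

-2112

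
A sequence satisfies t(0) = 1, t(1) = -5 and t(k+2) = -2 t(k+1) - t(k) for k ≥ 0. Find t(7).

-29

t(2) = -2(-5) - 1 = 9
t(3) = -2(9) - (-5) = -13
t(4) = -2(-13) - 9 = 17
t(5) = -2(17) - (-13) = -21
t(6) = -2(-21) - 17 = 25
t(7) = -2(25) - (-21) = -29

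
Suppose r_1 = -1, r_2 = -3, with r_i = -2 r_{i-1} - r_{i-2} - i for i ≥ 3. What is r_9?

19

r_3 = -2(-3) - (-1) - 3 = 4
r_4 = -2(4) - (-3) - 4 = -9
r_5 = -2(-9) - 4 - 5 = 9
r_6 = -2(9) - (-9) - 6 = -15
r_7 = -2(-15) - 9 - 7 = 14
r_8 = -2(14) - (-15) - 8 = -21
r_9 = -2(-21) - 14 - 9 = 19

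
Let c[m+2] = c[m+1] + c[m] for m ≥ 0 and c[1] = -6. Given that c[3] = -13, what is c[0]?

-1

Let c[0] = w.
c[2] = -6 + w
c[3] = -12 + w
So -12 + w = -13, giving w = -1.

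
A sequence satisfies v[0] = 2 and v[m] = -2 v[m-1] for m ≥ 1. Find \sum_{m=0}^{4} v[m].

v[1] = -2·2 = -4
v[2] = -2·(-4) = 8
v[3] = -2·8 = -16
v[4] = -2·(-16) = 32
Sum = 2 + (-4) + 8 + (-16) + 32 = 22

22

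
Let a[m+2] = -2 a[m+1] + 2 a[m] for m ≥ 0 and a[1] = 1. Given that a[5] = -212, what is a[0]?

8

Let a[0] = z.
a[2] = -2 + 2z
a[3] = 6 - 4z
a[4] = -16 + 12z
a[5] = 44 - 32z
So 44 - 32z = -212, giving z = 8.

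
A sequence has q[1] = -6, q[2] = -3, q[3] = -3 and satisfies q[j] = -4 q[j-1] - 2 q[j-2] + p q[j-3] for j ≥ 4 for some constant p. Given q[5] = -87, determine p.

q[4] = 18 - 6p
q[5] = -66 + 21p
So -66 + 21p = -87, giving p = -1.

-1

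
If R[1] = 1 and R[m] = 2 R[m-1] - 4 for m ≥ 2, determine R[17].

-196604

The fixed point is -4/(1 - 2) = 4, so R[m] - 4 = 2(R[m-1] - 4).
Hence R[m] = -3·2^{m-1} + 4.
R[17] = -3·2^{16} + 4 = -3·65536 + 4 = -196604.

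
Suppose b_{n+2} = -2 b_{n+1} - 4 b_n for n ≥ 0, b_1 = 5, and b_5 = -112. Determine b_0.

1

Let b_0 = v.
b_2 = -10 - 4v
b_3 = 8v
b_4 = 40
b_5 = -80 - 32v
So -80 - 32v = -112, giving v = 1.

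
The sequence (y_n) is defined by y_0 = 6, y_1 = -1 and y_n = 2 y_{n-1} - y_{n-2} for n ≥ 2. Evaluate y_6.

-36

y_2 = 2(-1) - 6 = -8
y_3 = 2(-8) - (-1) = -15
y_4 = 2(-15) - (-8) = -22
y_5 = 2(-22) - (-15) = -29
y_6 = 2(-29) - (-22) = -36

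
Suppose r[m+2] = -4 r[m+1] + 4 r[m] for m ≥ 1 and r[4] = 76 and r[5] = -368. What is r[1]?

Rearranging, r[m-2] = (r[m] + 4 r[m-1]) / 4.
r[3] = (-368 + 4*76) / 4 = -64/4 = -16
r[2] = (76 + 4*(-16)) / 4 = 12/4 = 3
r[1] = (-16 + 4*3) / 4 = -4/4 = -1

-1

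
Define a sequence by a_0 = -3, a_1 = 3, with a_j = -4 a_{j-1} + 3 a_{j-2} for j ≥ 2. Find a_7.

a_2 = -4·3 + 3·(-3) = -21
a_3 = -4·(-21) + 3·3 = 93
a_4 = -4·93 + 3·(-21) = -435
a_5 = -4·(-435) + 3·93 = 2019
a_6 = -4·2019 + 3·(-435) = -9381
a_7 = -4·(-9381) + 3·2019 = 43581

43581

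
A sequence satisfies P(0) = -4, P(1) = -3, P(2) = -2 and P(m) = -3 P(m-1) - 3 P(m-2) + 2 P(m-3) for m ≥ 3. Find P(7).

P(3) = -3(-2) - 3(-3) + 2(-4) = 7
P(4) = -3(7) - 3(-2) + 2(-3) = -21
P(5) = -3(-21) - 3(7) + 2(-2) = 38
P(6) = -3(38) - 3(-21) + 2(7) = -37
P(7) = -3(-37) - 3(38) + 2(-21) = -45

-45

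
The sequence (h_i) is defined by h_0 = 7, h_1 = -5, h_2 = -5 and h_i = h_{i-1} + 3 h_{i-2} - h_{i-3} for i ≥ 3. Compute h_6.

-197

h_3 = (-5) + 3·(-5) - 7 = -27
h_4 = (-27) + 3·(-5) - (-5) = -37
h_5 = (-37) + 3·(-27) - (-5) = -113
h_6 = (-113) + 3·(-37) - (-27) = -197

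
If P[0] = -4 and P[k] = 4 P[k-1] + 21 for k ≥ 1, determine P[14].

The fixed point is 21/(1 - 4) = -7, so P[k] + 7 = 4(P[k-1] + 7).
Hence P[k] = 3·4^k - 7.
P[14] = 3·4^{14} - 7 = 3·268435456 - 7 = 805306361.

805306361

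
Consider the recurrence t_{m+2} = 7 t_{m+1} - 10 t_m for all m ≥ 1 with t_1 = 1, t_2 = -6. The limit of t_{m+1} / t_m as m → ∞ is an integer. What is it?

The characteristic equation is r^2 - 7r + 10 = 0, which factors as (r - 5)(r - 2) = 0.
So the roots are 5 and 2. Since |5| > |2| and the coefficient of 5^m is non-zero, the ratio tends to 5.

5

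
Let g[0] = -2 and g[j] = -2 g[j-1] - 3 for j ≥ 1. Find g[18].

The fixed point is -3/(1 + 2) = -1, so g[j] + 1 = -2(g[j-1] + 1).
Hence g[j] = -1·(-2)^j - 1.
g[18] = -1·(-2)^{18} - 1 = -1·262144 - 1 = -262145.

-262145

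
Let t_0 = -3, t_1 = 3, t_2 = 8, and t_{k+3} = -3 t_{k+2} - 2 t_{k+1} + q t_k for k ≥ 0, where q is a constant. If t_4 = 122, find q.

t_3 = -30 - 3q
t_4 = 74 + 12q
So 74 + 12q = 122, giving q = 4.

4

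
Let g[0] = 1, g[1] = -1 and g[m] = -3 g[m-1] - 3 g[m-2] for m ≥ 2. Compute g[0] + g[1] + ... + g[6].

-15

g[2] = -3(-1) - 3(1) = 0
g[3] = -3(0) - 3(-1) = 3
g[4] = -3(3) - 3(0) = -9
g[5] = -3(-9) - 3(3) = 18
g[6] = -3(18) - 3(-9) = -27
Sum = 1 + (-1) + 0 + 3 + (-9) + 18 + (-27) = -15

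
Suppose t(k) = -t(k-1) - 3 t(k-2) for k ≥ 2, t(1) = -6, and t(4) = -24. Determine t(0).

1

Let t(0) = w.
t(2) = 6 - 3w
t(3) = 12 + 3w
t(4) = -30 + 6w
So -30 + 6w = -24, giving w = 1.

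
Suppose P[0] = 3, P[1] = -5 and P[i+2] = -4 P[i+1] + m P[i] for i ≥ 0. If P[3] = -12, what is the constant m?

P[2] = 20 + 3m
P[3] = -80 - 17m
So -80 - 17m = -12, giving m = -4.

-4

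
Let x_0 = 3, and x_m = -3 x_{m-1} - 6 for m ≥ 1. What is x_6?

x_1 = -3(3) - 6 = -15
x_2 = -3(-15) - 6 = 39
x_3 = -3(39) - 6 = -123
x_4 = -3(-123) - 6 = 363
x_5 = -3(363) - 6 = -1095
x_6 = -3(-1095) - 6 = 3279

3279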